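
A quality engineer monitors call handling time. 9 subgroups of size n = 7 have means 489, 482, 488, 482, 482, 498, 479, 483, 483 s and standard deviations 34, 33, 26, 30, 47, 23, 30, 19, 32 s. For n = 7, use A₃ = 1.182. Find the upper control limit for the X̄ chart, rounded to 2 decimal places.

X̄̄ = (489 + 482 + 488 + 482 + 482 + 498 + 479 + 483 + 483) / 9 = 485.1111
s̄ = (34 + 33 + 26 + 30 + 47 + 23 + 30 + 19 + 32) / 9 = 30.4444
UCL = X̄̄ + A₃·s̄ = 485.1111 + 1.182 × 30.4444 = 521.0964

521.10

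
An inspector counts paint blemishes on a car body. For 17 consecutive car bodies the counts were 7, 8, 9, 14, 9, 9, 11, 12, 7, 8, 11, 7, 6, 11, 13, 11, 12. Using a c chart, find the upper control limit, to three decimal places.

c̄ = (7 + 8 + 9 + 14 + 9 + 9 + 11 + 12 + 7 + 8 + 11 + 7 + 6 + 11 + 13 + 11 + 12) / 17 = 165 / 17 = 9.7059
UCL = c̄ + 3√c̄ = 9.7059 + 3 × √9.7059 = 9.7059 + 3 × 3.1154 = 19.0522

19.052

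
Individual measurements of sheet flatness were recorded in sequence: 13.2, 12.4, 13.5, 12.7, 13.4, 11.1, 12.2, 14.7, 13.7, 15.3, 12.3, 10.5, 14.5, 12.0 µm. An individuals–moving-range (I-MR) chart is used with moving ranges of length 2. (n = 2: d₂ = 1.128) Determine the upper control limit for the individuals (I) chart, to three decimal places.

17.711

X̄ = (13.2 + 12.4 + 13.5 + 12.7 + 13.4 + 11.1 + 12.2 + 14.7 + 13.7 + 15.3 + 12.3 + 10.5 + 14.5 + 12.0) / 14 = 12.9643
Moving ranges: 0.8, 1.1, 0.8, 0.7, 2.3, 1.1, 2.5, 1.0, 1.6, 3.0, 1.8, 4.0, 2.5; M̄R̄ = 23.2000 / 13 = 1.7846
UCL = X̄ + 3·M̄R̄/d₂ = 12.9643 + 3 × 1.7846 / 1.128 = 17.7106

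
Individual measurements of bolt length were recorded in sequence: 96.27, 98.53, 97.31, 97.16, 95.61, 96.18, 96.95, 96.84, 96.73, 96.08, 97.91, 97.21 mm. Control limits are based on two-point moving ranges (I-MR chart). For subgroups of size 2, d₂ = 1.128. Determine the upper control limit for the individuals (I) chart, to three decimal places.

99.297

X̄ = (96.27 + 98.53 + 97.31 + 97.16 + 95.61 + 96.18 + 96.95 + 96.84 + 96.73 + 96.08 + 97.91 + 97.21) / 12 = 96.8983
Moving ranges: 2.26, 1.22, 0.15, 1.55, 0.57, 0.77, 0.11, 0.11, 0.65, 1.83, 0.70; M̄R̄ = 9.9200 / 11 = 0.9018
UCL = X̄ + 3·M̄R̄/d₂ = 96.8983 + 3 × 0.9018 / 1.128 = 99.2968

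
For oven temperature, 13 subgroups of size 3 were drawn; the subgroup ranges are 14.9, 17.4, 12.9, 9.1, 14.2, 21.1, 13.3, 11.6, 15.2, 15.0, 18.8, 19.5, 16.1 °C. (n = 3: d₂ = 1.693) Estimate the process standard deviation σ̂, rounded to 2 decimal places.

9.05

R̄ = (14.9 + 17.4 + 12.9 + 9.1 + 14.2 + 21.1 + 13.3 + 11.6 + 15.2 + 15.0 + 18.8 + 19.5 + 16.1) / 13 = 15.3154
σ̂ = R̄ / d₂ = 15.3154 / 1.693 = 9.0463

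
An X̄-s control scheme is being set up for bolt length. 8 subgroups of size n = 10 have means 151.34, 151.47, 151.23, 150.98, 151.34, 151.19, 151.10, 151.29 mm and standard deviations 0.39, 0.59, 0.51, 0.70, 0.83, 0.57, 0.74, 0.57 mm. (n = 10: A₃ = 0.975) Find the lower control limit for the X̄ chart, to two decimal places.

X̄̄ = (151.34 + 151.47 + 151.23 + 150.98 + 151.34 + 151.19 + 151.10 + 151.29) / 8 = 151.2425
s̄ = (0.39 + 0.59 + 0.51 + 0.70 + 0.83 + 0.57 + 0.74 + 0.57) / 8 = 0.6125
LCL = X̄̄ − A₃·s̄ = 151.2425 − 0.975 × 0.6125 = 150.6453

150.65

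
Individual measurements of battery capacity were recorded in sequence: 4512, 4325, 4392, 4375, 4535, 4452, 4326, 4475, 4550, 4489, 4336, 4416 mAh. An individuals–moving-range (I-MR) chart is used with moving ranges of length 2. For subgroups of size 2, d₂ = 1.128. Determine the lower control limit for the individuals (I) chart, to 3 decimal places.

4151.936

X̄ = (4512 + 4325 + 4392 + 4375 + 4535 + 4452 + 4326 + 4475 + 4550 + 4489 + 4336 + 4416) / 12 = 4431.9167
Moving ranges: 187, 67, 17, 160, 83, 126, 149, 75, 61, 153, 80; M̄R̄ = 1158.0000 / 11 = 105.2727
LCL = X̄ − 3·M̄R̄/d₂ = 4431.9167 − 3 × 105.2727 / 1.128 = 4151.9360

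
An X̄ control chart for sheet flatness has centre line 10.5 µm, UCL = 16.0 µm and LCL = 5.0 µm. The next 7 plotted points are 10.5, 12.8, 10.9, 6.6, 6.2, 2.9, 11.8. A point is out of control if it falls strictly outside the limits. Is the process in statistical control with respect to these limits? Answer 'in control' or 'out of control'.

Compare each point to [5.0, 16.0]: sample 6 = 2.9 < LCL.

out of control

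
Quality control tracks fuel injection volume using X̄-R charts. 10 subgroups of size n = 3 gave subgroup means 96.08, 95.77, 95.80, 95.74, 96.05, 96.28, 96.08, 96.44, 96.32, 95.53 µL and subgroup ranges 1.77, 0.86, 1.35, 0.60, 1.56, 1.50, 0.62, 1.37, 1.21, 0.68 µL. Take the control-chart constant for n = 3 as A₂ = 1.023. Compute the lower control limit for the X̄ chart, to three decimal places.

94.831

X̄̄ = (96.08 + 95.77 + 95.80 + 95.74 + 96.05 + 96.28 + 96.08 + 96.44 + 96.32 + 95.53) / 10 = 960.0900 / 10 = 96.0090
R̄ = (1.77 + 0.86 + 1.35 + 0.60 + 1.56 + 1.50 + 0.62 + 1.37 + 1.21 + 0.68) / 10 = 11.5200 / 10 = 1.1520
LCL = X̄̄ − A₂·R̄ = 96.0090 − 1.023 × 1.1520 = 94.8305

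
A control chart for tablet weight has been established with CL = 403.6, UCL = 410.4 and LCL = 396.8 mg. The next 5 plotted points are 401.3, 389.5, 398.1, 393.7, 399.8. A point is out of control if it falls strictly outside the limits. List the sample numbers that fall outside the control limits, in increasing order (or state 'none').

Compare each point to [396.8, 410.4]: sample 2 = 389.5 < LCL; sample 4 = 393.7 < LCL.

2, 4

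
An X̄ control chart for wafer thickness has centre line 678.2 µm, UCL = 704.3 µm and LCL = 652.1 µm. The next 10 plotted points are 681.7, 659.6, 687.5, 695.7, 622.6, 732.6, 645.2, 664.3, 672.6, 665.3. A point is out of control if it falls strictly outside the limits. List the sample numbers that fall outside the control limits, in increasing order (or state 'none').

5, 6, 7

Compare each point to [652.1, 704.3]: sample 5 = 622.6 < LCL; sample 6 = 732.6 > UCL; sample 7 = 645.2 < LCL.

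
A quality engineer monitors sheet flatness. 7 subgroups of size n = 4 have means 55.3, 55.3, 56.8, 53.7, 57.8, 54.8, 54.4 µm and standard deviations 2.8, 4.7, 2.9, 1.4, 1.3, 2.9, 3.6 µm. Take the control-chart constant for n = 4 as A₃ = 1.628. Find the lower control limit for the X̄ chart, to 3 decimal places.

X̄̄ = (55.3 + 55.3 + 56.8 + 53.7 + 57.8 + 54.8 + 54.4) / 7 = 55.4429
s̄ = (2.8 + 4.7 + 2.9 + 1.4 + 1.3 + 2.9 + 3.6) / 7 = 2.8000
LCL = X̄̄ − A₃·s̄ = 55.4429 − 1.628 × 2.8000 = 50.8845

50.884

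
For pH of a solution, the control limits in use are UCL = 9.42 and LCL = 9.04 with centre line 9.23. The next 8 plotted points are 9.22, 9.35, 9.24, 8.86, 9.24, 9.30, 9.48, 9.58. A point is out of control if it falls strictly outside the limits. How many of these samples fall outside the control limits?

Compare each point to [9.04, 9.42]: sample 4 = 8.86 < LCL; sample 7 = 9.48 > UCL; sample 8 = 9.58 > UCL.

3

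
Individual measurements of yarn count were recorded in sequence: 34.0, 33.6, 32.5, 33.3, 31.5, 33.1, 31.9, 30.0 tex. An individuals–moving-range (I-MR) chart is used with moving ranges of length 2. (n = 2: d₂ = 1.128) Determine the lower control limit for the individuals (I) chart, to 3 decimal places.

29.144

X̄ = (34.0 + 33.6 + 32.5 + 33.3 + 31.5 + 33.1 + 31.9 + 30.0) / 8 = 32.4875
Moving ranges: 0.4, 1.1, 0.8, 1.8, 1.6, 1.2, 1.9; M̄R̄ = 8.8000 / 7 = 1.2571
LCL = X̄ − 3·M̄R̄/d₂ = 32.4875 − 3 × 1.2571 / 1.128 = 29.1440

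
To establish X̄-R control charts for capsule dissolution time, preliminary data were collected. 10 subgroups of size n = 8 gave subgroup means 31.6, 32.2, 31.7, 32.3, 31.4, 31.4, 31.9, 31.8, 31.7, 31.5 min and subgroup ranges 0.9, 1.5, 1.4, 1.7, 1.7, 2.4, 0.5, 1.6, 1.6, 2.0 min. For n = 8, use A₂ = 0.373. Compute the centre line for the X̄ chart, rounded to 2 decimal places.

31.75

X̄̄ = (31.6 + 32.2 + 31.7 + 32.3 + 31.4 + 31.4 + 31.9 + 31.8 + 31.7 + 31.5) / 10 = 317.5000 / 10 = 31.7500
CL = X̄̄ = 31.7500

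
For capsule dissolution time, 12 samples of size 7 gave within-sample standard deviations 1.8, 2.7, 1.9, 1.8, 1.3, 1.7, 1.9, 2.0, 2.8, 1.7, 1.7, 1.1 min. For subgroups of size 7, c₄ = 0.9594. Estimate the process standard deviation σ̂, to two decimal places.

s̄ = (1.8 + 2.7 + 1.9 + 1.8 + 1.3 + 1.7 + 1.9 + 2.0 + 2.8 + 1.7 + 1.7 + 1.1) / 12 = 1.8667
σ̂ = s̄ / c₄ = 1.8667 / 0.9594 = 1.9457

1.95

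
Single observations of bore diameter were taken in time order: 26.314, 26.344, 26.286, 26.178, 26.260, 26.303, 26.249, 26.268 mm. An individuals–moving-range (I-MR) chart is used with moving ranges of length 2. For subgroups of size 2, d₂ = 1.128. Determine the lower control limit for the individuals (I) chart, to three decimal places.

26.126

X̄ = (26.314 + 26.344 + 26.286 + 26.178 + 26.260 + 26.303 + 26.249 + 26.268) / 8 = 26.2752
Moving ranges: 0.030, 0.058, 0.108, 0.082, 0.043, 0.054, 0.019; M̄R̄ = 0.3940 / 7 = 0.0563
LCL = X̄ − 3·M̄R̄/d₂ = 26.2752 − 3 × 0.0563 / 1.128 = 26.1256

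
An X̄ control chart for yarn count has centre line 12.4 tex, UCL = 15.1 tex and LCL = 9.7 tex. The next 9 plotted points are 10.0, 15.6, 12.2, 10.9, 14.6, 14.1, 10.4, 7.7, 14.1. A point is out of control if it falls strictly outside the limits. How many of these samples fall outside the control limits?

2

Compare each point to [9.7, 15.1]: sample 2 = 15.6 > UCL; sample 8 = 7.7 < LCL.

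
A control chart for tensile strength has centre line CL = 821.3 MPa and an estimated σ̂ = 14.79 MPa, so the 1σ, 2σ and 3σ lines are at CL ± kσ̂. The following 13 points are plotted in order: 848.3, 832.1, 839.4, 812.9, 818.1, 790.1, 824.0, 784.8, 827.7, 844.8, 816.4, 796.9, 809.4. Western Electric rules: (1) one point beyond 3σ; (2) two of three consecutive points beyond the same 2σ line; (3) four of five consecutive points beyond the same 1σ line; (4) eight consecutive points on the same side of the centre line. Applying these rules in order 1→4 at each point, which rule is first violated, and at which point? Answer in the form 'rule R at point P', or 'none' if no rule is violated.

rule 2 at point 8

Zone of each point (C = within 1σ̂, B = 1σ̂–2σ̂, A = 2σ̂–3σ̂, * = beyond 3σ̂; sign = side of CL): 1:+B, 2:+C, 3:+B, 4:-C, 5:-C, 6:-A, 7:+C, 8:-A, 9:+C, 10:+B, 11:-C, 12:-B, 13:-C
Rule 2 (two of three consecutive points beyond the same 2σ limit) is satisfied at point 8.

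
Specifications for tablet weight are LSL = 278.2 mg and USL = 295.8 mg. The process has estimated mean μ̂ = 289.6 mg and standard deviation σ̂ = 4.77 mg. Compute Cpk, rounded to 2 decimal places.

0.43

Cpu = (USL − μ̂) / (3σ̂) = (295.8 − 289.6) / (3 × 4.77) = 0.4333; Cpl = (μ̂ − LSL) / (3σ̂) = (289.6 − 278.2) / (3 × 4.77) = 0.7966; Cpk = min(Cpu, Cpl) = 0.4333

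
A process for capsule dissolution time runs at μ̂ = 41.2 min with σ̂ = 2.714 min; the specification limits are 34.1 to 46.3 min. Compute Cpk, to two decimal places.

Cpu = (USL − μ̂) / (3σ̂) = (46.3 − 41.2) / (3 × 2.714) = 0.6264; Cpl = (μ̂ − LSL) / (3σ̂) = (41.2 − 34.1) / (3 × 2.714) = 0.8720; Cpk = min(Cpu, Cpl) = 0.6264

0.63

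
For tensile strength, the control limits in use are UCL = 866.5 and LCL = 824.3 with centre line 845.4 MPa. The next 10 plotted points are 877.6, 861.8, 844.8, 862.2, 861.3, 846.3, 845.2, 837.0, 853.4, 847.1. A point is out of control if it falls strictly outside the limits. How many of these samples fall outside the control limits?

Compare each point to [824.3, 866.5]: sample 1 = 877.6 > UCL.

1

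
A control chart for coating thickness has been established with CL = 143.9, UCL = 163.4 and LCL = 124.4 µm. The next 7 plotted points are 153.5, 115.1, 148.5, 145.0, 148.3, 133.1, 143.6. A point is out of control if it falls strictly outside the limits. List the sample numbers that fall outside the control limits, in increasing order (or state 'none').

2

Compare each point to [124.4, 163.4]: sample 2 = 115.1 < LCL.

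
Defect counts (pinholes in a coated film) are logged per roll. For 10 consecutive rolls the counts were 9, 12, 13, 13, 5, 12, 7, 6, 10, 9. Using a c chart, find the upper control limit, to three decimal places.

18.895

c̄ = (9 + 12 + 13 + 13 + 5 + 12 + 7 + 6 + 10 + 9) / 10 = 96 / 10 = 9.6000
UCL = c̄ + 3√c̄ = 9.6000 + 3 × √9.6000 = 9.6000 + 3 × 3.0984 = 18.8952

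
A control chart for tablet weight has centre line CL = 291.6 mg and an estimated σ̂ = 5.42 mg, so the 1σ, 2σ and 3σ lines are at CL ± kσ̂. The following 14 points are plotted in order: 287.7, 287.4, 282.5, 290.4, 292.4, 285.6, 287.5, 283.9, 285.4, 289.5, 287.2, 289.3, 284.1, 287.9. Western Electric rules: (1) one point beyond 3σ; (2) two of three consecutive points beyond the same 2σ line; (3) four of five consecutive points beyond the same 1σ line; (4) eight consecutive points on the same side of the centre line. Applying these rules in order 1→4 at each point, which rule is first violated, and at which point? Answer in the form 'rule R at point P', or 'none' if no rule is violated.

Zone of each point (C = within 1σ̂, B = 1σ̂–2σ̂, A = 2σ̂–3σ̂, * = beyond 3σ̂; sign = side of CL): 1:-C, 2:-C, 3:-B, 4:-C, 5:+C, 6:-B, 7:-C, 8:-B, 9:-B, 10:-C, 11:-C, 12:-C, 13:-B, 14:-C
Rule 4 (eight consecutive points on the same side of the centre line) is satisfied at point 13.

rule 4 at point 13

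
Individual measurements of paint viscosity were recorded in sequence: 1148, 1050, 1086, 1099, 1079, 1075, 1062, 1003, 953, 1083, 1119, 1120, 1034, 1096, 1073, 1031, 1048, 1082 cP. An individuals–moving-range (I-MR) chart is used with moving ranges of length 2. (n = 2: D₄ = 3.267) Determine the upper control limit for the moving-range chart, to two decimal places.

139.14

Moving ranges: 98, 36, 13, 20, 4, 13, 59, 50, 130, 36, 1, 86, 62, 23, 42, 17, 34; M̄R̄ = 724.0000 / 17 = 42.5882
UCL_MR = D₄·M̄R̄ = 3.267 × 42.5882 = 139.1358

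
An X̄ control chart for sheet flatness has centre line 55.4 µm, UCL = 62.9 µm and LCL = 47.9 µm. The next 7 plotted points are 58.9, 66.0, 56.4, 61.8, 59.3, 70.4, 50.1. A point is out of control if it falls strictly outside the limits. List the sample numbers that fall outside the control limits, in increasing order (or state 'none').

2, 6

Compare each point to [47.9, 62.9]: sample 2 = 66.0 > UCL; sample 6 = 70.4 > UCL.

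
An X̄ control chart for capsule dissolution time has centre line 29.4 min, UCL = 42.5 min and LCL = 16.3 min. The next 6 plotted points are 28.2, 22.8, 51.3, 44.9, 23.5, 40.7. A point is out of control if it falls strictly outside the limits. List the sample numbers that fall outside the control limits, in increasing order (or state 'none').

Compare each point to [16.3, 42.5]: sample 3 = 51.3 > UCL; sample 4 = 44.9 > UCL.

3, 4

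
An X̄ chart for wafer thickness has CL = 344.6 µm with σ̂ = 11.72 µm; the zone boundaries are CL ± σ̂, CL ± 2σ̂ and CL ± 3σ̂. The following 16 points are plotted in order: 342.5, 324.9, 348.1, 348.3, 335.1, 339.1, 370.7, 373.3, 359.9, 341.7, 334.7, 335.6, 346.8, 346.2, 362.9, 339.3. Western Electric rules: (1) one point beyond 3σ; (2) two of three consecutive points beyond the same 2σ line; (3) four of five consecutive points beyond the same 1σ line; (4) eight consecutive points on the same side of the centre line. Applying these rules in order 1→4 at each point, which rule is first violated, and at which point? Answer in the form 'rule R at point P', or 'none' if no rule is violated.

Zone of each point (C = within 1σ̂, B = 1σ̂–2σ̂, A = 2σ̂–3σ̂, * = beyond 3σ̂; sign = side of CL): 1:-C, 2:-B, 3:+C, 4:+C, 5:-C, 6:-C, 7:+A, 8:+A, 9:+B, 10:-C, 11:-C, 12:-C, 13:+C, 14:+C, 15:+B, 16:-C
Rule 2 (two of three consecutive points beyond the same 2σ limit) is satisfied at point 8.

rule 2 at point 8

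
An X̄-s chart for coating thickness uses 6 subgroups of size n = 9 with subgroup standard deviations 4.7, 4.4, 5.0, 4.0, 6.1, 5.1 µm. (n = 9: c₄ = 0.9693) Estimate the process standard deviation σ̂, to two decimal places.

5.04

s̄ = (4.7 + 4.4 + 5.0 + 4.0 + 6.1 + 5.1) / 6 = 4.8833
σ̂ = s̄ / c₄ = 4.8833 / 0.9693 = 5.0380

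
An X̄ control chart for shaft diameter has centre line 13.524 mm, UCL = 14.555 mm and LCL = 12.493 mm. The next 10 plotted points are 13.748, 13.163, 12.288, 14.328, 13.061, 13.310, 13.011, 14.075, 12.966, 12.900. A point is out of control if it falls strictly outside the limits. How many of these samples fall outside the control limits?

Compare each point to [12.493, 14.555]: sample 3 = 12.288 < LCL.

1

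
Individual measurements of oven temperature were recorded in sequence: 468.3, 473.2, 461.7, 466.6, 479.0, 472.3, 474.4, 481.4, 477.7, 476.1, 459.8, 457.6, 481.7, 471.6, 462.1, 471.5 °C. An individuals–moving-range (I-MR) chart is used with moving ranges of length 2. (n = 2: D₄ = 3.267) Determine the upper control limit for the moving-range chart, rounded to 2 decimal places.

27.53

Moving ranges: 4.9, 11.5, 4.9, 12.4, 6.7, 2.1, 7.0, 3.7, 1.6, 16.3, 2.2, 24.1, 10.1, 9.5, 9.4; M̄R̄ = 126.4000 / 15 = 8.4267
UCL_MR = D₄·M̄R̄ = 3.267 × 8.4267 = 27.5299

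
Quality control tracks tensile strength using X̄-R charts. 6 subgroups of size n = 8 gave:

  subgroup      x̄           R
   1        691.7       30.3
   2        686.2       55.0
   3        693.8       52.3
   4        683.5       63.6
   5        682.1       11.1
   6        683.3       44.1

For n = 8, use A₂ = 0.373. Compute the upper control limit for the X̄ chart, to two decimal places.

702.71

X̄̄ = (691.7 + 686.2 + 693.8 + 683.5 + 682.1 + 683.3) / 6 = 4120.6000 / 6 = 686.7667
R̄ = (30.3 + 55.0 + 52.3 + 63.6 + 11.1 + 44.1) / 6 = 256.4000 / 6 = 42.7333
UCL = X̄̄ + A₂·R̄ = 686.7667 + 0.373 × 42.7333 = 702.7062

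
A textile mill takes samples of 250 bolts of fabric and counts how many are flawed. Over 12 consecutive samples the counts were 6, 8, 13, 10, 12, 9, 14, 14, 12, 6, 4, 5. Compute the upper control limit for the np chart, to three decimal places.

p̄ = Σdᵢ / (k·n) = 113 / (12 × 250) = 0.03767
UCL = np̄ + 3·√(np̄(1−p̄)) = 9.4167 + 3 × √(9.4167×0.96233) = 9.4167 + 3 × 3.0103 = 18.4476

18.448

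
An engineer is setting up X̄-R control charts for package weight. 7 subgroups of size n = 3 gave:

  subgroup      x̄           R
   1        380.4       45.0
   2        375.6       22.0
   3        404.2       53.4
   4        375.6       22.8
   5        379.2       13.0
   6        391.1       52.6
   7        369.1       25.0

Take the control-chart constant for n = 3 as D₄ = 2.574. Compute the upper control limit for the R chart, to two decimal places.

R̄ = (45.0 + 22.0 + 53.4 + 22.8 + 13.0 + 52.6 + 25.0) / 7 = 233.8000 / 7 = 33.4000
UCL_R = D₄·R̄ = 2.574 × 33.4000 = 85.9716

85.97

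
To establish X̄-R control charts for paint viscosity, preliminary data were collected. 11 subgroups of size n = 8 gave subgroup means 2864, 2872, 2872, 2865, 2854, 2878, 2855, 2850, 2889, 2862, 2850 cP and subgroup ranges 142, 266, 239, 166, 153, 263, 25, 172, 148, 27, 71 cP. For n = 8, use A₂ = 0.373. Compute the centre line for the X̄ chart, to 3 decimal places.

X̄̄ = (2864 + 2872 + 2872 + 2865 + 2854 + 2878 + 2855 + 2850 + 2889 + 2862 + 2850) / 11 = 31511.0000 / 11 = 2864.6364
CL = X̄̄ = 2864.6364

2864.636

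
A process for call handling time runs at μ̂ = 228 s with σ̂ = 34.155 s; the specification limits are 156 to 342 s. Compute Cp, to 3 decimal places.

Cp = (USL − LSL) / (6σ̂) = (342 − 156) / (6 × 34.155) = 186.0000 / 204.9300 = 0.9076

0.908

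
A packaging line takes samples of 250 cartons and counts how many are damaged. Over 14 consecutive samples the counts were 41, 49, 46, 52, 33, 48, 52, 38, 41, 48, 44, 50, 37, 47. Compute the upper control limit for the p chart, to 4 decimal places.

0.2516

p̄ = Σdᵢ / (k·n) = 626 / (14 × 250) = 0.17886
UCL = p̄ + 3·√(p̄(1−p̄)/n) = 0.17886 + 3 × √(0.17886×0.82114/250) = 0.17886 + 3 × 0.02424 = 0.25157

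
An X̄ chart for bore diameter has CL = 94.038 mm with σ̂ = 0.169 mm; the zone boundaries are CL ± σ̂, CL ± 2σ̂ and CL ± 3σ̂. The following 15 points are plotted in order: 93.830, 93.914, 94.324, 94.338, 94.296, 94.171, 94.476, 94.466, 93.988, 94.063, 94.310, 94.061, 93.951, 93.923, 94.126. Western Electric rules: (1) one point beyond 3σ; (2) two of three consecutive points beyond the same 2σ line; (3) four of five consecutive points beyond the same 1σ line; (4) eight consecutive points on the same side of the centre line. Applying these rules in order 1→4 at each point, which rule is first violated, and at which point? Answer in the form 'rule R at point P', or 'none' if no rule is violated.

Zone of each point (C = within 1σ̂, B = 1σ̂–2σ̂, A = 2σ̂–3σ̂, * = beyond 3σ̂; sign = side of CL): 1:-B, 2:-C, 3:+B, 4:+B, 5:+B, 6:+C, 7:+A, 8:+A, 9:-C, 10:+C, 11:+B, 12:+C, 13:-C, 14:-C, 15:+C
Rule 3 (four of five consecutive points beyond the same 1σ limit) is satisfied at point 7.

rule 3 at point 7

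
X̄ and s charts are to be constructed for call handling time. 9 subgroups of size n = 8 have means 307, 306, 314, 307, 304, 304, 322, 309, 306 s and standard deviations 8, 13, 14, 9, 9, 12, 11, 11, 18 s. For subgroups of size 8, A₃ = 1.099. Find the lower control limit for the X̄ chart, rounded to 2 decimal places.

295.96

X̄̄ = (307 + 306 + 314 + 307 + 304 + 304 + 322 + 309 + 306) / 9 = 308.7778
s̄ = (8 + 13 + 14 + 9 + 9 + 12 + 11 + 11 + 18) / 9 = 11.6667
LCL = X̄̄ − A₃·s̄ = 308.7778 − 1.099 × 11.6667 = 295.9561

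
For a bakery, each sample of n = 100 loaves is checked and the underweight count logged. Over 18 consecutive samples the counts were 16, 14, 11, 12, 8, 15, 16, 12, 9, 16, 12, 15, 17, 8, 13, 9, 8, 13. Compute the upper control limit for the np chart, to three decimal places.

22.347

p̄ = Σdᵢ / (k·n) = 224 / (18 × 100) = 0.12444
UCL = np̄ + 3·√(np̄(1−p̄)) = 12.4444 + 3 × √(12.4444×0.87556) = 12.4444 + 3 × 3.3009 = 22.3471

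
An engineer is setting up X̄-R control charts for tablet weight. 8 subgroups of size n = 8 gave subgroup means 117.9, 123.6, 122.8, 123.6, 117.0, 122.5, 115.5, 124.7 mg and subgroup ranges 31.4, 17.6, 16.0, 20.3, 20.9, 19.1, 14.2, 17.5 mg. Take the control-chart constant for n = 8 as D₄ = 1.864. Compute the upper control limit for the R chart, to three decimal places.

36.581

R̄ = (31.4 + 17.6 + 16.0 + 20.3 + 20.9 + 19.1 + 14.2 + 17.5) / 8 = 157.0000 / 8 = 19.6250
UCL_R = D₄·R̄ = 1.864 × 19.6250 = 36.5810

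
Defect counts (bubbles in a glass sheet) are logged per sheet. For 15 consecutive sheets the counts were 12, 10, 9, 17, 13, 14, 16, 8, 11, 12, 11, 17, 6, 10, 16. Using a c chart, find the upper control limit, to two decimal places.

22.58

c̄ = (12 + 10 + 9 + 17 + 13 + 14 + 16 + 8 + 11 + 12 + 11 + 17 + 6 + 10 + 16) / 15 = 182 / 15 = 12.1333
UCL = c̄ + 3√c̄ = 12.1333 + 3 × √12.1333 = 12.1333 + 3 × 3.4833 = 22.5832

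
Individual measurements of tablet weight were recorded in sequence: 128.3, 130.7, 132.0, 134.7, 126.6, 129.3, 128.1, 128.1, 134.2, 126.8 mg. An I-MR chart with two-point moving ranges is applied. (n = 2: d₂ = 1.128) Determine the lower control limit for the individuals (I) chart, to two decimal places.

X̄ = (128.3 + 130.7 + 132.0 + 134.7 + 126.6 + 129.3 + 128.1 + 128.1 + 134.2 + 126.8) / 10 = 129.8800
Moving ranges: 2.4, 1.3, 2.7, 8.1, 2.7, 1.2, 0.0, 6.1, 7.4; M̄R̄ = 31.9000 / 9 = 3.5444
LCL = X̄ − 3·M̄R̄/d₂ = 129.8800 − 3 × 3.5444 / 1.128 = 120.4533

120.45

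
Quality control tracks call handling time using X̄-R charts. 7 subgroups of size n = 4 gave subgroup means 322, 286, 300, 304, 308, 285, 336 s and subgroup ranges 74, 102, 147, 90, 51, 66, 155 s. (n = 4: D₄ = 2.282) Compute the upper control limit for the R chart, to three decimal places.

223.310

R̄ = (74 + 102 + 147 + 90 + 51 + 66 + 155) / 7 = 685.0000 / 7 = 97.8571
UCL_R = D₄·R̄ = 2.282 × 97.8571 = 223.3100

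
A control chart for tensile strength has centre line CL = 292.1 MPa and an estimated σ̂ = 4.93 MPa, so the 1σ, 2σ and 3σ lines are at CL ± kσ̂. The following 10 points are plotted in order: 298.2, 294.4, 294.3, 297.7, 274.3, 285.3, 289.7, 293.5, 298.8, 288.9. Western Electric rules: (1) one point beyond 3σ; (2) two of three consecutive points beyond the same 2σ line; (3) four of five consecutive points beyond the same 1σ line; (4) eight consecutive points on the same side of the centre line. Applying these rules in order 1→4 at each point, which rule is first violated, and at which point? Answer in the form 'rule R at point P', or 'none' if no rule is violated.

rule 1 at point 5

Zone of each point (C = within 1σ̂, B = 1σ̂–2σ̂, A = 2σ̂–3σ̂, * = beyond 3σ̂; sign = side of CL): 1:+B, 2:+C, 3:+C, 4:+B, 5:-*, 6:-B, 7:-C, 8:+C, 9:+B, 10:-C
Rule 1 (one point beyond the 3σ limits) is satisfied at point 5.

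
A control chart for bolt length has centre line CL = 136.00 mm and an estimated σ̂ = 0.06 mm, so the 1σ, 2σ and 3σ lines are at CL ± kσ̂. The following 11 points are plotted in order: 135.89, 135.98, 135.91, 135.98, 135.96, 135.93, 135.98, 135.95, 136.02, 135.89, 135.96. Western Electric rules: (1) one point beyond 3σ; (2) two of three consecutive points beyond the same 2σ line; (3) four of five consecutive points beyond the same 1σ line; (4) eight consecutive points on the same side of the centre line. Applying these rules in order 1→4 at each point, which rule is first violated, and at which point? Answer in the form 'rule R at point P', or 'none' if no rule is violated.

Zone of each point (C = within 1σ̂, B = 1σ̂–2σ̂, A = 2σ̂–3σ̂, * = beyond 3σ̂; sign = side of CL): 1:-B, 2:-C, 3:-B, 4:-C, 5:-C, 6:-B, 7:-C, 8:-C, 9:+C, 10:-B, 11:-C
Rule 4 (eight consecutive points on the same side of the centre line) is satisfied at point 8.

rule 4 at point 8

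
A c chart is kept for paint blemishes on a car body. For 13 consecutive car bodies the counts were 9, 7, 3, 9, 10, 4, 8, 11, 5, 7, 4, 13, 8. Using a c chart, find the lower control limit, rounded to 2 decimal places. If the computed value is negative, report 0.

0.00

c̄ = (9 + 7 + 3 + 9 + 10 + 4 + 8 + 11 + 5 + 7 + 4 + 13 + 8) / 13 = 98 / 13 = 7.5385
LCL = c̄ − 3√c̄ = 7.5385 − 3 × 2.7456 = -0.6984 → 0 (cannot be negative)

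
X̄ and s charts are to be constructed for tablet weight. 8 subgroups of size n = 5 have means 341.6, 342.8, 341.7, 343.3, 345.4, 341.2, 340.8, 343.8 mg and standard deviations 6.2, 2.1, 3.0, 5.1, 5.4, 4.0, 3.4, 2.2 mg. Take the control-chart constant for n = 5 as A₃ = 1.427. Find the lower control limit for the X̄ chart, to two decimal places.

336.97

X̄̄ = (341.6 + 342.8 + 341.7 + 343.3 + 345.4 + 341.2 + 340.8 + 343.8) / 8 = 342.5750
s̄ = (6.2 + 2.1 + 3.0 + 5.1 + 5.4 + 4.0 + 3.4 + 2.2) / 8 = 3.9250
LCL = X̄̄ − A₃·s̄ = 342.5750 − 1.427 × 3.9250 = 336.9740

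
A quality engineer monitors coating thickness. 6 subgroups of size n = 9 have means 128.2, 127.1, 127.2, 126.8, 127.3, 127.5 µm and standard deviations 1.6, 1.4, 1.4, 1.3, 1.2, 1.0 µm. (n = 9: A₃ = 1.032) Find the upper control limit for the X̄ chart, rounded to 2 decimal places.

128.71

X̄̄ = (128.2 + 127.1 + 127.2 + 126.8 + 127.3 + 127.5) / 6 = 127.3500
s̄ = (1.6 + 1.4 + 1.4 + 1.3 + 1.2 + 1.0) / 6 = 1.3167
UCL = X̄̄ + A₃·s̄ = 127.3500 + 1.032 × 1.3167 = 128.7088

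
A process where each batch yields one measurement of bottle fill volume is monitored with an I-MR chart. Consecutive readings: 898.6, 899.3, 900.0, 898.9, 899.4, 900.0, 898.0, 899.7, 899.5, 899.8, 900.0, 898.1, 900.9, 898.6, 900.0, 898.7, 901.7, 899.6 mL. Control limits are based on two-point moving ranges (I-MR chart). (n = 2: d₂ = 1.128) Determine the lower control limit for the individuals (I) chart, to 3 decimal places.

X̄ = (898.6 + 899.3 + 900.0 + 898.9 + 899.4 + 900.0 + 898.0 + 899.7 + 899.5 + 899.8 + 900.0 + 898.1 + 900.9 + 898.6 + 900.0 + 898.7 + 901.7 + 899.6) / 18 = 899.4889
Moving ranges: 0.7, 0.7, 1.1, 0.5, 0.6, 2.0, 1.7, 0.2, 0.3, 0.2, 1.9, 2.8, 2.3, 1.4, 1.3, 3.0, 2.1; M̄R̄ = 22.8000 / 17 = 1.3412
LCL = X̄ − 3·M̄R̄/d₂ = 899.4889 − 3 × 1.3412 / 1.128 = 895.9219

895.922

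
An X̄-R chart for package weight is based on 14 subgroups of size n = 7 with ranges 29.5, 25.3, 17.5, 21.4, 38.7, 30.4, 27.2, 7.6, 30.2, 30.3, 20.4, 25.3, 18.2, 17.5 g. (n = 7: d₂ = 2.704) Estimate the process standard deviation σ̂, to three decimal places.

R̄ = (29.5 + 25.3 + 17.5 + 21.4 + 38.7 + 30.4 + 27.2 + 7.6 + 30.2 + 30.3 + 20.4 + 25.3 + 18.2 + 17.5) / 14 = 24.2500
σ̂ = R̄ / d₂ = 24.2500 / 2.704 = 8.9682

8.968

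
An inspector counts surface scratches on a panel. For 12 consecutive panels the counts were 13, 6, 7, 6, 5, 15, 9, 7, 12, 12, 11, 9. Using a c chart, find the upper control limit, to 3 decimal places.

c̄ = (13 + 6 + 7 + 6 + 5 + 15 + 9 + 7 + 12 + 12 + 11 + 9) / 12 = 112 / 12 = 9.3333
UCL = c̄ + 3√c̄ = 9.3333 + 3 × √9.3333 = 9.3333 + 3 × 3.0551 = 18.4985

18.498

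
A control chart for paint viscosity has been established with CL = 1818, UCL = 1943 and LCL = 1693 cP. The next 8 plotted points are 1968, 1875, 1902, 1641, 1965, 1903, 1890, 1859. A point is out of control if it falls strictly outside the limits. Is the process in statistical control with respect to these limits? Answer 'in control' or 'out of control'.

out of control

Compare each point to [1693, 1943]: sample 1 = 1968 > UCL; sample 4 = 1641 < LCL; sample 5 = 1965 > UCL.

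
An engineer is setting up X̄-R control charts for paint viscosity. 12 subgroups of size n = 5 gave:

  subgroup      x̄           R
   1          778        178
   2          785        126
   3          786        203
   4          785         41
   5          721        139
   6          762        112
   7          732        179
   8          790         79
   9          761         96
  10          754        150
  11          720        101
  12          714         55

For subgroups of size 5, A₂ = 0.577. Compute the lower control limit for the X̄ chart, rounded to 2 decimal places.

687.18

X̄̄ = (778 + 785 + 786 + 785 + 721 + 762 + 732 + 790 + 761 + 754 + 720 + 714) / 12 = 9088.0000 / 12 = 757.3333
R̄ = (178 + 126 + 203 + 41 + 139 + 112 + 179 + 79 + 96 + 150 + 101 + 55) / 12 = 1459.0000 / 12 = 121.5833
LCL = X̄̄ − A₂·R̄ = 757.3333 − 0.577 × 121.5833 = 687.1798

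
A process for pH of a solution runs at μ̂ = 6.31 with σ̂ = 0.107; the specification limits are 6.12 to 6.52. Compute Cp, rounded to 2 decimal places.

Cp = (USL − LSL) / (6σ̂) = (6.52 − 6.12) / (6 × 0.107) = 0.4000 / 0.6420 = 0.6231

0.62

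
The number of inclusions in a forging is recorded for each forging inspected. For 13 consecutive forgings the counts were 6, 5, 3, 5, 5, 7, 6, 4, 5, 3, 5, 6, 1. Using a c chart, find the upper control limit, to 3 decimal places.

c̄ = (6 + 5 + 3 + 5 + 5 + 7 + 6 + 4 + 5 + 3 + 5 + 6 + 1) / 13 = 61 / 13 = 4.6923
UCL = c̄ + 3√c̄ = 4.6923 + 3 × √4.6923 = 4.6923 + 3 × 2.1662 = 11.1908

11.191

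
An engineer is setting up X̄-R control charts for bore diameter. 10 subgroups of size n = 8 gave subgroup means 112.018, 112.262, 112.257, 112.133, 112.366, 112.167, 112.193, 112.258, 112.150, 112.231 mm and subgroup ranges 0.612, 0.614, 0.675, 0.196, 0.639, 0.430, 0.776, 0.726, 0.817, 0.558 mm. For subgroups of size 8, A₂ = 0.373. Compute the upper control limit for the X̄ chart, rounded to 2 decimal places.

X̄̄ = (112.018 + 112.262 + 112.257 + 112.133 + 112.366 + 112.167 + 112.193 + 112.258 + 112.150 + 112.231) / 10 = 1122.0350 / 10 = 112.2035
R̄ = (0.612 + 0.614 + 0.675 + 0.196 + 0.639 + 0.430 + 0.776 + 0.726 + 0.817 + 0.558) / 10 = 6.0430 / 10 = 0.6043
UCL = X̄̄ + A₂·R̄ = 112.2035 + 0.373 × 0.6043 = 112.4289

112.43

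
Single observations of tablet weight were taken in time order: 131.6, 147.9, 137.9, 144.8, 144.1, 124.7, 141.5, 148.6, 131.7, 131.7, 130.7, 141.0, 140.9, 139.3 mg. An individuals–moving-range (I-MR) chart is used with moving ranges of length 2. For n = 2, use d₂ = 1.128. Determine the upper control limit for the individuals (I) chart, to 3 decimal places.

X̄ = (131.6 + 147.9 + 137.9 + 144.8 + 144.1 + 124.7 + 141.5 + 148.6 + 131.7 + 131.7 + 130.7 + 141.0 + 140.9 + 139.3) / 14 = 138.3143
Moving ranges: 16.3, 10.0, 6.9, 0.7, 19.4, 16.8, 7.1, 16.9, 0.0, 1.0, 10.3, 0.1, 1.6; M̄R̄ = 107.1000 / 13 = 8.2385
UCL = X̄ + 3·M̄R̄/d₂ = 138.3143 + 3 × 8.2385 / 1.128 = 160.2251

160.225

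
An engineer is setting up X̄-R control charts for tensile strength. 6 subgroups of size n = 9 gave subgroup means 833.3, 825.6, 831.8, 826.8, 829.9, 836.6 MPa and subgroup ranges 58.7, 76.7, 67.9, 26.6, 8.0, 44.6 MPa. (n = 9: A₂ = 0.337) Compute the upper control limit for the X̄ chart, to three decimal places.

X̄̄ = (833.3 + 825.6 + 831.8 + 826.8 + 829.9 + 836.6) / 6 = 4984.0000 / 6 = 830.6667
R̄ = (58.7 + 76.7 + 67.9 + 26.6 + 8.0 + 44.6) / 6 = 282.5000 / 6 = 47.0833
UCL = X̄̄ + A₂·R̄ = 830.6667 + 0.337 × 47.0833 = 846.5337

846.534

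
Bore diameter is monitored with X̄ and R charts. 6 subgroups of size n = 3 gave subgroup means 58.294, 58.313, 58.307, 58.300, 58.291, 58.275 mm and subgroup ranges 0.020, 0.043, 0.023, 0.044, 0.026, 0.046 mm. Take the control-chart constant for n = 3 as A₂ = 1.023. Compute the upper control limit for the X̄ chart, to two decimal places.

58.33

X̄̄ = (58.294 + 58.313 + 58.307 + 58.300 + 58.291 + 58.275) / 6 = 349.7800 / 6 = 58.2967
R̄ = (0.020 + 0.043 + 0.023 + 0.044 + 0.026 + 0.046) / 6 = 0.2020 / 6 = 0.0337
UCL = X̄̄ + A₂·R̄ = 58.2967 + 1.023 × 0.0337 = 58.3311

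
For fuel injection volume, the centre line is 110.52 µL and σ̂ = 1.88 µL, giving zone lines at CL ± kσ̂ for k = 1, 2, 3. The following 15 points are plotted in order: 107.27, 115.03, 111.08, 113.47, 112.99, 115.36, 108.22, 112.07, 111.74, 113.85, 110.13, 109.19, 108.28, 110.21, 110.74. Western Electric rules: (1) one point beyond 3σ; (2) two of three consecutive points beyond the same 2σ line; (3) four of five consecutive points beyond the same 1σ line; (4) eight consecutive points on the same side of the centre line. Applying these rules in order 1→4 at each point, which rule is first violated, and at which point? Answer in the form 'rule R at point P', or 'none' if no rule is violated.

Zone of each point (C = within 1σ̂, B = 1σ̂–2σ̂, A = 2σ̂–3σ̂, * = beyond 3σ̂; sign = side of CL): 1:-B, 2:+A, 3:+C, 4:+B, 5:+B, 6:+A, 7:-B, 8:+C, 9:+C, 10:+B, 11:-C, 12:-C, 13:-B, 14:-C, 15:+C
Rule 3 (four of five consecutive points beyond the same 1σ limit) is satisfied at point 6.

rule 3 at point 6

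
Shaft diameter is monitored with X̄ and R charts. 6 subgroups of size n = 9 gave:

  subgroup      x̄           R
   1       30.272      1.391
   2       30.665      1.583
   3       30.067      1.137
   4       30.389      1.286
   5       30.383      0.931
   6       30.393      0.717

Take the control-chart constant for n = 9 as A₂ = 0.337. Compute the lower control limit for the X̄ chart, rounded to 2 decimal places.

29.97

X̄̄ = (30.272 + 30.665 + 30.067 + 30.389 + 30.383 + 30.393) / 6 = 182.1690 / 6 = 30.3615
R̄ = (1.391 + 1.583 + 1.137 + 1.286 + 0.931 + 0.717) / 6 = 7.0450 / 6 = 1.1742
LCL = X̄̄ − A₂·R̄ = 30.3615 − 0.337 × 1.1742 = 29.9658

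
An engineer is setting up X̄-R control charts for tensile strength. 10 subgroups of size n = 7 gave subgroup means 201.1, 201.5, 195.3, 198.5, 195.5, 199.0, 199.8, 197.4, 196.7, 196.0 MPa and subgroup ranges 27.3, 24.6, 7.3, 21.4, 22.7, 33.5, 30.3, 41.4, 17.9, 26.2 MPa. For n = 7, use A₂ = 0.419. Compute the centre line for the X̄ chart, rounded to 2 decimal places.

198.08

X̄̄ = (201.1 + 201.5 + 195.3 + 198.5 + 195.5 + 199.0 + 199.8 + 197.4 + 196.7 + 196.0) / 10 = 1980.8000 / 10 = 198.0800
CL = X̄̄ = 198.0800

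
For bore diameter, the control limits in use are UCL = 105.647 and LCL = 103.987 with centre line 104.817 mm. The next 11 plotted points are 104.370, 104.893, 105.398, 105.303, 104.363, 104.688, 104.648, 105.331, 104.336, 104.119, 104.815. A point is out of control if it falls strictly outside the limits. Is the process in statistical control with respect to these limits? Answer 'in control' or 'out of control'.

in control

All 11 points lie within [103.987, 105.647].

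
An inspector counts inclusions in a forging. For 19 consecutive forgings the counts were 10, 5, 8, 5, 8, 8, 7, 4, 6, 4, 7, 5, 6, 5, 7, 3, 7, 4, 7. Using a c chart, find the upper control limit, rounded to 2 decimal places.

13.52

c̄ = (10 + 5 + 8 + 5 + 8 + 8 + 7 + 4 + 6 + 4 + 7 + 5 + 6 + 5 + 7 + 3 + 7 + 4 + 7) / 19 = 116 / 19 = 6.1053
UCL = c̄ + 3√c̄ = 6.1053 + 3 × √6.1053 = 6.1053 + 3 × 2.4709 = 13.5179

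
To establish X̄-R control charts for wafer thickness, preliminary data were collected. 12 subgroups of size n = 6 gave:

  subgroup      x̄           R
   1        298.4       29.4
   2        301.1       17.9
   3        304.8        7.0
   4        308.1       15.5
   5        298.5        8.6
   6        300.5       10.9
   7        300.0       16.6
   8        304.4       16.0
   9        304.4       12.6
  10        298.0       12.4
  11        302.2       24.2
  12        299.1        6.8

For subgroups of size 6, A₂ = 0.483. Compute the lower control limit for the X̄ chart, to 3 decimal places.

294.465

X̄̄ = (298.4 + 301.1 + 304.8 + 308.1 + 298.5 + 300.5 + 300.0 + 304.4 + 304.4 + 298.0 + 302.2 + 299.1) / 12 = 3619.5000 / 12 = 301.6250
R̄ = (29.4 + 17.9 + 7.0 + 15.5 + 8.6 + 10.9 + 16.6 + 16.0 + 12.6 + 12.4 + 24.2 + 6.8) / 12 = 177.9000 / 12 = 14.8250
LCL = X̄̄ − A₂·R̄ = 301.6250 − 0.483 × 14.8250 = 294.4645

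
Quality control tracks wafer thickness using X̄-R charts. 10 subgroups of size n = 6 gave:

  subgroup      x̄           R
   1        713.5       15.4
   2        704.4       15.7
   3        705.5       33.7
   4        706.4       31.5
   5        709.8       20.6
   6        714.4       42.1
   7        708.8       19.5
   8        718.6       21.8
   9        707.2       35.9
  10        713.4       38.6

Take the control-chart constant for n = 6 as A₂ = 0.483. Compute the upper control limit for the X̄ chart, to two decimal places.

X̄̄ = (713.5 + 704.4 + 705.5 + 706.4 + 709.8 + 714.4 + 708.8 + 718.6 + 707.2 + 713.4) / 10 = 7102.0000 / 10 = 710.2000
R̄ = (15.4 + 15.7 + 33.7 + 31.5 + 20.6 + 42.1 + 19.5 + 21.8 + 35.9 + 38.6) / 10 = 274.8000 / 10 = 27.4800
UCL = X̄̄ + A₂·R̄ = 710.2000 + 0.483 × 27.4800 = 723.4728

723.47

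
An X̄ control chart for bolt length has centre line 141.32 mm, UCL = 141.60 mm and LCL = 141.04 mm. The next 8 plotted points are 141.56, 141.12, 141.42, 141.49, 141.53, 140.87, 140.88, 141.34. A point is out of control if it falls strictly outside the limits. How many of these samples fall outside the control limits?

Compare each point to [141.04, 141.60]: sample 6 = 140.87 < LCL; sample 7 = 140.88 < LCL.

2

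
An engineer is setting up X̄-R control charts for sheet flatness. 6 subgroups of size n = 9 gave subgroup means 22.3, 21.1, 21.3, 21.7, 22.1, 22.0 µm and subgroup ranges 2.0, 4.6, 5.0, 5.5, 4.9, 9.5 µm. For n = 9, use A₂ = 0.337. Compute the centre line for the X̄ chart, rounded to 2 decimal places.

X̄̄ = (22.3 + 21.1 + 21.3 + 21.7 + 22.1 + 22.0) / 6 = 130.5000 / 6 = 21.7500
CL = X̄̄ = 21.7500

21.75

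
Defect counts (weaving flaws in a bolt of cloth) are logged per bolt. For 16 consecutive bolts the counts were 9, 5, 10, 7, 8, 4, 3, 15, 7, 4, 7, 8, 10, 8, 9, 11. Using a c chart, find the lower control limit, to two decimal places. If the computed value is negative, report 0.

c̄ = (9 + 5 + 10 + 7 + 8 + 4 + 3 + 15 + 7 + 4 + 7 + 8 + 10 + 8 + 9 + 11) / 16 = 125 / 16 = 7.8125
LCL = c̄ − 3√c̄ = 7.8125 − 3 × 2.7951 = -0.5728 → 0 (cannot be negative)

0.00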